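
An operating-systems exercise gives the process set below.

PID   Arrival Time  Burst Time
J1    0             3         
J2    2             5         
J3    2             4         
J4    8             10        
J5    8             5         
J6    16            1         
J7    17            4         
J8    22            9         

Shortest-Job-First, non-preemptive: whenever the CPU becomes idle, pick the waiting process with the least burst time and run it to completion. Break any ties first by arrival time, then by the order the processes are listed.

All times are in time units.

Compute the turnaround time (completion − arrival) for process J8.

9

Schedule: | J1 0-3 | J3 3-7 | J2 7-12 | J5 12-17 | J6 17-18 | J7 18-22 | J8 22-31 | J4 31-41 |
Completion: J1=3  J2=12  J3=7  J4=41  J5=17  J6=18  J7=22  J8=31
Turnaround (C−A): J1=3  J2=10  J3=5  J4=33  J5=9  J6=2  J7=5  J8=9
Turnaround(J8) = completion − arrival = 31 − 22 = 9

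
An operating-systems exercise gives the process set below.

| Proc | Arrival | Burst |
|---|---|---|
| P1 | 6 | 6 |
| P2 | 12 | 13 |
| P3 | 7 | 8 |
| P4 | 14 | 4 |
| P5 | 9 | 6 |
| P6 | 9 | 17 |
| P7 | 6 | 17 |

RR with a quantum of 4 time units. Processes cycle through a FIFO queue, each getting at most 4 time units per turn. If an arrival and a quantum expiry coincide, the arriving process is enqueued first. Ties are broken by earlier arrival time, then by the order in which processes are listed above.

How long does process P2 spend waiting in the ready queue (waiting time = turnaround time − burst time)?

Schedule: | idle 0-6 | P1 6-10 | P7 10-14 | P3 14-18 | P5 18-22 | P6 22-26 | P1 26-28 | P2 28-32 | P4 32-36 | P7 36-40 | P3 40-44 | P5 44-46 | P6 46-50 | P2 50-54 | P7 54-58 | P6 58-62 | P2 62-66 | P7 66-70 | P6 70-74 | P2 74-75 | P7 75-76 | P6 76-77 |
Completion: P1=28  P2=75  P3=44  P4=36  P5=46  P6=77  P7=76
Waiting(P2) = turnaround − burst = 63 − 13 = 50

50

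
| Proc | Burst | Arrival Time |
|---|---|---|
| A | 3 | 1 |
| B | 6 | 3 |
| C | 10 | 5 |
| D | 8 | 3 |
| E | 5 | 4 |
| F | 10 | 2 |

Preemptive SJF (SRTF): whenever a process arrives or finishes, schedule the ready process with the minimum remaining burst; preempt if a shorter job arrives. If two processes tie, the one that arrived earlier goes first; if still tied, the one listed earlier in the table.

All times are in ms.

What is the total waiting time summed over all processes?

Gantt: | idle 0-1 | A 1-4 | E 4-9 | B 9-15 | D 15-23 | F 23-33 | C 33-43 |
Completion: A=4  B=15  C=43  D=23  E=9  F=33
Turnaround (C−A): A=3  B=12  C=38  D=20  E=5  F=31
Waiting = turnaround − burst: A=0, B=6, C=28, D=12, E=0, F=21
Total waiting = 0 + 6 + 28 + 12 + 0 + 21 = 67

67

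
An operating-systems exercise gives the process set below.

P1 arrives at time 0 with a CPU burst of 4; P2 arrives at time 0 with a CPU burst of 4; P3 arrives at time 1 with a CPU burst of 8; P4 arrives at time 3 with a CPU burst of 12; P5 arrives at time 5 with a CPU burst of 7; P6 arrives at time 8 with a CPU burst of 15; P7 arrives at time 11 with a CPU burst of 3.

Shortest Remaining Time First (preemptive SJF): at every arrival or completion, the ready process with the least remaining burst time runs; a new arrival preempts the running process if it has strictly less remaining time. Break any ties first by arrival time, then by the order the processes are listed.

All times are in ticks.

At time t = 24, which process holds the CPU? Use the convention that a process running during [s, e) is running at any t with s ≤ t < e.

Gantt: | P1 0-4 | P2 4-8 | P5 8-11 | P7 11-14 | P5 14-18 | P3 18-26 | P4 26-38 | P6 38-53 |
Completion: P1=4  P2=8  P3=26  P4=38  P5=18  P6=53  P7=14
Turnaround (C−A): P1=4  P2=8  P3=25  P4=35  P5=13  P6=45  P7=3

P3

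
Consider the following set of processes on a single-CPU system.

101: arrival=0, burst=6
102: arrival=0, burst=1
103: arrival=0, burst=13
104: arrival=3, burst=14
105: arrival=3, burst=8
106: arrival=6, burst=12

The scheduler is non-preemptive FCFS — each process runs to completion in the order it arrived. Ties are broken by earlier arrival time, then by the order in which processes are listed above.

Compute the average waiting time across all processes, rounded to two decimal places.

16.17

Schedule: | 101 0-6 | 102 6-7 | 103 7-20 | 104 20-34 | 105 34-42 | 106 42-54 |
Completion: 101=6  102=7  103=20  104=34  105=42  106=54
Turnaround (C−A): 101=6  102=7  103=20  104=31  105=39  106=48
Waiting times: 101=0, 102=6, 103=7, 104=17, 105=31, 106=36
Average waiting = (0+6+7+17+31+36) / 6 = 97/6 = 16.17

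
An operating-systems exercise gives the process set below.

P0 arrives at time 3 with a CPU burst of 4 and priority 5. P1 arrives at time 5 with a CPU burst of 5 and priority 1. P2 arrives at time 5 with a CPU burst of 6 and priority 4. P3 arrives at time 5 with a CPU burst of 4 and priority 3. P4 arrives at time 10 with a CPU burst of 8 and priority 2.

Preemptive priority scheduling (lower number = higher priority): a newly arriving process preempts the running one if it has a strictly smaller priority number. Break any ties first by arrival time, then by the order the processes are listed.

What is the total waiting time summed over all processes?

53

Gantt: | idle 0-3 | P0 3-5 | P1 5-10 | P4 10-18 | P3 18-22 | P2 22-28 | P0 28-30 |
Completion: P0=30  P1=10  P2=28  P3=22  P4=18
Turnaround (C−A): P0=27  P1=5  P2=23  P3=17  P4=8
Waiting = turnaround − burst: P0=23, P1=0, P2=17, P3=13, P4=0
Total waiting = 23 + 0 + 17 + 13 + 0 = 53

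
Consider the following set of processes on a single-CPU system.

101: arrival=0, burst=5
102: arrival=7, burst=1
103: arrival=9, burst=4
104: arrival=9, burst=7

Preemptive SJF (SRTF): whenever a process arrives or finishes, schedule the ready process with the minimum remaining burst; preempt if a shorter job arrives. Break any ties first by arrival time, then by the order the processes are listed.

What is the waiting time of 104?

Schedule: | 101 0-5 | idle 5-7 | 102 7-8 | idle 8-9 | 103 9-13 | 104 13-20 |
Completion: 101=5  102=8  103=13  104=20
Waiting(104) = turnaround − burst = 11 − 7 = 4

4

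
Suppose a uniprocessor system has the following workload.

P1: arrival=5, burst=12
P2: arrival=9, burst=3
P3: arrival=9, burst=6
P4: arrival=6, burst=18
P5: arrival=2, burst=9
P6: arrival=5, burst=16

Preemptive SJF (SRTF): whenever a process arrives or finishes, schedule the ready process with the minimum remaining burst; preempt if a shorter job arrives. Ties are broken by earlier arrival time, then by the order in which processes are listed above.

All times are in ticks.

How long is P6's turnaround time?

43

Schedule: | idle 0-2 | P5 2-11 | P2 11-14 | P3 14-20 | P1 20-32 | P6 32-48 | P4 48-66 |
Completion: P1=32  P2=14  P3=20  P4=66  P5=11  P6=48
Turnaround (C−A): P1=27  P2=5  P3=11  P4=60  P5=9  P6=43
Turnaround(P6) = completion − arrival = 48 − 5 = 43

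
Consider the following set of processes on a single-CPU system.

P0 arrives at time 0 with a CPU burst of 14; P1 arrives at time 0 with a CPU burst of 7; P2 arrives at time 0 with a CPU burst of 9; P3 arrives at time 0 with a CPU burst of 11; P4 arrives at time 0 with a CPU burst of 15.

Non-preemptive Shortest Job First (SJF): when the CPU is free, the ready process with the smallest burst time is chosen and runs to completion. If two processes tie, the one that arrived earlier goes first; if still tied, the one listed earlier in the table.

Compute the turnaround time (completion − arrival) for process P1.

Schedule: | P1 0-7 | P2 7-16 | P3 16-27 | P0 27-41 | P4 41-56 |
Completion: P0=41  P1=7  P2=16  P3=27  P4=56
Turnaround(P1) = completion − arrival = 7 − 0 = 7

7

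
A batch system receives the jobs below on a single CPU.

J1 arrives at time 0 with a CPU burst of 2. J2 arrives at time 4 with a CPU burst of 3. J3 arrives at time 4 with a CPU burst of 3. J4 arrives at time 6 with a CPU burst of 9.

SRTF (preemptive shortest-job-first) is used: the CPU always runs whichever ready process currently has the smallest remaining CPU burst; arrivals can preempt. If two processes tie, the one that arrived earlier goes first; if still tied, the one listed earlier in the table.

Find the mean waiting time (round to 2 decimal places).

1.75

Timeline: | J1 0-2 | idle 2-4 | J2 4-7 | J3 7-10 | J4 10-19 |
Completion: J1=2  J2=7  J3=10  J4=19
Waiting times: J1=0, J2=0, J3=3, J4=4
Average waiting = (0+0+3+4) / 4 = 7/4 = 1.75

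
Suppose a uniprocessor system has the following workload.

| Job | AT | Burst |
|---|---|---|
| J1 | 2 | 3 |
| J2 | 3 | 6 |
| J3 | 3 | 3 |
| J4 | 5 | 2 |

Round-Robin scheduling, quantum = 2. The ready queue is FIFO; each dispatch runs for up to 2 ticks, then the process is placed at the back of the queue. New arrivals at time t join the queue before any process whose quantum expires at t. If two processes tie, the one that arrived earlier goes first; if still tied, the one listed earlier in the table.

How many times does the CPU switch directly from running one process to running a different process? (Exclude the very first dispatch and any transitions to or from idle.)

7

Schedule: | idle 0-2 | J1 2-4 | J2 4-6 | J3 6-8 | J1 8-9 | J4 9-11 | J2 11-13 | J3 13-14 | J2 14-16 |
Completion: J1=9  J2=16  J3=14  J4=11
Turnaround (C−A): J1=7  J2=13  J3=11  J4=6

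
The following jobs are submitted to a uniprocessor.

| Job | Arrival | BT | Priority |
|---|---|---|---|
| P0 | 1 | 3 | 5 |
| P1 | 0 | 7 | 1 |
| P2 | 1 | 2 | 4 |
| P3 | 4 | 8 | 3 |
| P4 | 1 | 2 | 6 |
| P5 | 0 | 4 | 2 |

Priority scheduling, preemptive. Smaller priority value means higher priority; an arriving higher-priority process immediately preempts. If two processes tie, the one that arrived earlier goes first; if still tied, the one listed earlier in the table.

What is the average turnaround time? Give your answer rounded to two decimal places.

16.83

Timeline: | P1 0-7 | P5 7-11 | P3 11-19 | P2 19-21 | P0 21-24 | P4 24-26 |
Completion: P0=24  P1=7  P2=21  P3=19  P4=26  P5=11
Turnaround (C−A): P0=23  P1=7  P2=20  P3=15  P4=25  P5=11
Turnaround times: P0=23, P1=7, P2=20, P3=15, P4=25, P5=11
Average turnaround = (23+7+20+15+25+11) / 6 = 101/6 = 16.83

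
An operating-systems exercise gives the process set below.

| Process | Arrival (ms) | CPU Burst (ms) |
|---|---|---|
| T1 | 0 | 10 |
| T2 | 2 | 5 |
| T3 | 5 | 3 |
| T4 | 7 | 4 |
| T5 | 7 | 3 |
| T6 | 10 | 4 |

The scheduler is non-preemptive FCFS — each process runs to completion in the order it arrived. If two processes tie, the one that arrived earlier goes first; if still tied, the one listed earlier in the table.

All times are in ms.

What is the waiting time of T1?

0

Gantt: | T1 0-10 | T2 10-15 | T3 15-18 | T4 18-22 | T5 22-25 | T6 25-29 |
Completion: T1=10  T2=15  T3=18  T4=22  T5=25  T6=29
Turnaround (C−A): T1=10  T2=13  T3=13  T4=15  T5=18  T6=19
Waiting(T1) = turnaround − burst = 10 − 10 = 0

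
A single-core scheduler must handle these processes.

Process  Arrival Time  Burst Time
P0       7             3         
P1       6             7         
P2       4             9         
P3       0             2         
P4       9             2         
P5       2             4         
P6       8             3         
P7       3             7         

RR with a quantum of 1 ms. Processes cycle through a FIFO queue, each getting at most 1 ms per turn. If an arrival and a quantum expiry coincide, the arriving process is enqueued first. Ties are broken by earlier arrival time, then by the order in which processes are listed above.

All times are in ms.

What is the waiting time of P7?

22

Gantt: | P3 0-2 | P5 2-3 | P7 3-4 | P5 4-5 | P2 5-6 | P7 6-7 | P5 7-8 | P1 8-9 | P2 9-10 | P0 10-11 | P7 11-12 | P6 12-13 | P5 13-14 | P4 14-15 | P1 15-16 | P2 16-17 | P0 17-18 | P7 18-19 | P6 19-20 | P4 20-21 | P1 21-22 | P2 22-23 | P0 23-24 | P7 24-25 | P6 25-26 | P1 26-27 | P2 27-28 | P7 28-29 | P1 29-30 | P2 30-31 | P7 31-32 | P1 32-33 | P2 33-34 | P1 34-35 | P2 35-37 |
Completion: P0=24  P1=35  P2=37  P3=2  P4=21  P5=14  P6=26  P7=32
Turnaround (C−A): P0=17  P1=29  P2=33  P3=2  P4=12  P5=12  P6=18  P7=29
Waiting(P7) = turnaround − burst = 29 − 7 = 22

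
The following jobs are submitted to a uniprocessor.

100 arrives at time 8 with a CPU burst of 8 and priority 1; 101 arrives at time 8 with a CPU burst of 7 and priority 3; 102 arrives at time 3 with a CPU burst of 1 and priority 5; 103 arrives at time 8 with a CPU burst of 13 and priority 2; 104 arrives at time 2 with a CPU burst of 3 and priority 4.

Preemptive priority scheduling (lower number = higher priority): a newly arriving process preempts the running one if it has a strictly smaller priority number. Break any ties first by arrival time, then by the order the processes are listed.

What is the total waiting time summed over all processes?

Gantt: | idle 0-2 | 104 2-5 | 102 5-6 | idle 6-8 | 100 8-16 | 103 16-29 | 101 29-36 |
Completion: 100=16  101=36  102=6  103=29  104=5
Turnaround (C−A): 100=8  101=28  102=3  103=21  104=3
Waiting = turnaround − burst: 100=0, 101=21, 102=2, 103=8, 104=0
Total waiting = 0 + 21 + 2 + 8 + 0 = 31

31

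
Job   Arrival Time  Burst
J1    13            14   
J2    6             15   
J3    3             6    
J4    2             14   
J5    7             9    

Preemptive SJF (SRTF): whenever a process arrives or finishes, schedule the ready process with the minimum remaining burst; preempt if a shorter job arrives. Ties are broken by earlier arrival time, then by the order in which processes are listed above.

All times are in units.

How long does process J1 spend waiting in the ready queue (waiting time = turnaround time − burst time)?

18

Timeline: | idle 0-2 | J4 2-3 | J3 3-9 | J5 9-18 | J4 18-31 | J1 31-45 | J2 45-60 |
Completion: J1=45  J2=60  J3=9  J4=31  J5=18
Waiting(J1) = turnaround − burst = 32 − 14 = 18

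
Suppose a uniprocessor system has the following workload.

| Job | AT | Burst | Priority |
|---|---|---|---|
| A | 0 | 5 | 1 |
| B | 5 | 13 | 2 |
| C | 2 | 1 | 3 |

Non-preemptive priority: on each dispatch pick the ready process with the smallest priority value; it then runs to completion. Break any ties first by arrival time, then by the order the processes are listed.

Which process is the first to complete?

A

Gantt: | A 0-5 | B 5-18 | C 18-19 |
Completion: A=5  B=18  C=19
Turnaround (C−A): A=5  B=13  C=17
Finish order: A → B → C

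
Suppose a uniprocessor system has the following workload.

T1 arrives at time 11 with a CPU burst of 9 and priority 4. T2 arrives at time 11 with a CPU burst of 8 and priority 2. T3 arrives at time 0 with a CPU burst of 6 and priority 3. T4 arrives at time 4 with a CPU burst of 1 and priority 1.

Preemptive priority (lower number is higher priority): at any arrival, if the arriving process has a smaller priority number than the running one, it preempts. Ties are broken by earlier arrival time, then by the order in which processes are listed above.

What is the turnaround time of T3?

7

Timeline: | T3 0-4 | T4 4-5 | T3 5-7 | idle 7-11 | T2 11-19 | T1 19-28 |
Completion: T1=28  T2=19  T3=7  T4=5
Turnaround (C−A): T1=17  T2=8  T3=7  T4=1
Turnaround(T3) = completion − arrival = 7 − 0 = 7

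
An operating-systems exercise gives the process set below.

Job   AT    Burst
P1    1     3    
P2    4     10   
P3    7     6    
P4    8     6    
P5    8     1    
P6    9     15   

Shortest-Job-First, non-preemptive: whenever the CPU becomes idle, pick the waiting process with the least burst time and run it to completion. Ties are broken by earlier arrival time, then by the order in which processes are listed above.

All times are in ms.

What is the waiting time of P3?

8

Gantt: | idle 0-1 | P1 1-4 | P2 4-14 | P5 14-15 | P3 15-21 | P4 21-27 | P6 27-42 |
Completion: P1=4  P2=14  P3=21  P4=27  P5=15  P6=42
Turnaround (C−A): P1=3  P2=10  P3=14  P4=19  P5=7  P6=33
Waiting(P3) = turnaround − burst = 14 − 6 = 8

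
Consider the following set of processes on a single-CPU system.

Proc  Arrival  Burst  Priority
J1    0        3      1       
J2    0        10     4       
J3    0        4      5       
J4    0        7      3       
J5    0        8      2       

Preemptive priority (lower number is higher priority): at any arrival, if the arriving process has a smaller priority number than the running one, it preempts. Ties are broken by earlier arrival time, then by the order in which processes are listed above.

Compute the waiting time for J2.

18

Timeline: | J1 0-3 | J5 3-11 | J4 11-18 | J2 18-28 | J3 28-32 |
Completion: J1=3  J2=28  J3=32  J4=18  J5=11
Turnaround (C−A): J1=3  J2=28  J3=32  J4=18  J5=11
Waiting(J2) = turnaround − burst = 28 − 10 = 18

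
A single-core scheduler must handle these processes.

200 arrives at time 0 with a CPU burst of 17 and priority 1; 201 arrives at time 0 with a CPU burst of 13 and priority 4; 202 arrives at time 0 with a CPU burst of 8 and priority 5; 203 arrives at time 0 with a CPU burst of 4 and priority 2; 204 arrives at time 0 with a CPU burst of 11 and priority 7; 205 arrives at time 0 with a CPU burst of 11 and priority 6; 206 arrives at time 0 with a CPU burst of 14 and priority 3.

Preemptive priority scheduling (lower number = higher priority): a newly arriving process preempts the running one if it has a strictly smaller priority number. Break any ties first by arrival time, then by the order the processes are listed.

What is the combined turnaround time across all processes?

322

Timeline: | 200 0-17 | 203 17-21 | 206 21-35 | 201 35-48 | 202 48-56 | 205 56-67 | 204 67-78 |
Completion: 200=17  201=48  202=56  203=21  204=78  205=67  206=35
Turnaround (C−A): 200=17  201=48  202=56  203=21  204=78  205=67  206=35
Turnaround = completion − arrival: 200=17, 201=48, 202=56, 203=21, 204=78, 205=67, 206=35
Total turnaround = 17 + 48 + 56 + 21 + 78 + 67 + 35 = 322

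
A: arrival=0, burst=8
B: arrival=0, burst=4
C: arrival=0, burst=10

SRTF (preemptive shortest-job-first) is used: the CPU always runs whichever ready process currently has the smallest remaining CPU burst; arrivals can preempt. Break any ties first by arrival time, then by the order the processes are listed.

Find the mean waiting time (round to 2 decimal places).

5.33

Timeline: | B 0-4 | A 4-12 | C 12-22 |
Completion: A=12  B=4  C=22
Turnaround (C−A): A=12  B=4  C=22
Waiting times: A=4, B=0, C=12
Average waiting = (4+0+12) / 3 = 16/3 = 5.33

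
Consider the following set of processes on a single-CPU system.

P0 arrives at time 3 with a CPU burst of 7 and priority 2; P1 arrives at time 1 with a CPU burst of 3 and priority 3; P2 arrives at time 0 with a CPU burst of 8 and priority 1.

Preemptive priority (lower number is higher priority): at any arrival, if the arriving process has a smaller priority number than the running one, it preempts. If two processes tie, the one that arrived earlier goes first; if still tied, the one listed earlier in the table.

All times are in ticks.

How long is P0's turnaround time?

12

Schedule: | P2 0-8 | P0 8-15 | P1 15-18 |
Completion: P0=15  P1=18  P2=8
Turnaround (C−A): P0=12  P1=17  P2=8
Turnaround(P0) = completion − arrival = 15 − 3 = 12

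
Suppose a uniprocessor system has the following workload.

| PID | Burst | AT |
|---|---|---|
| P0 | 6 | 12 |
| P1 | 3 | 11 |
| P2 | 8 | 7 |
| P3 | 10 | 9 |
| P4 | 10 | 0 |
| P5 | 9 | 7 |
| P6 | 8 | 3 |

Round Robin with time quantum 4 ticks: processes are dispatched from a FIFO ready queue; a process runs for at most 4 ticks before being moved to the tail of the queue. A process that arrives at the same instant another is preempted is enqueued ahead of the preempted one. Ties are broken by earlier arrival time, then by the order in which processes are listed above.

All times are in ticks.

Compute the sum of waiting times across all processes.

Gantt: | P4 0-4 | P6 4-8 | P4 8-12 | P2 12-16 | P5 16-20 | P6 20-24 | P3 24-28 | P1 28-31 | P0 31-35 | P4 35-37 | P2 37-41 | P5 41-45 | P3 45-49 | P0 49-51 | P5 51-52 | P3 52-54 |
Completion: P0=51  P1=31  P2=41  P3=54  P4=37  P5=52  P6=24
Waiting = turnaround − burst: P0=33, P1=17, P2=26, P3=35, P4=27, P5=36, P6=13
Total waiting = 33 + 17 + 26 + 35 + 27 + 36 + 13 = 187

187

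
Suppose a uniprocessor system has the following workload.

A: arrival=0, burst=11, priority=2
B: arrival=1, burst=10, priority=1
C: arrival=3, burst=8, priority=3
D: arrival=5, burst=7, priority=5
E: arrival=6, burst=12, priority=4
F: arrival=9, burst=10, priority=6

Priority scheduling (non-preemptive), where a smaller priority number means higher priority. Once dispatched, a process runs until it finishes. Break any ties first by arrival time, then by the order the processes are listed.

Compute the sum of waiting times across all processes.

126

Gantt: | A 0-11 | B 11-21 | C 21-29 | E 29-41 | D 41-48 | F 48-58 |
Completion: A=11  B=21  C=29  D=48  E=41  F=58
Turnaround (C−A): A=11  B=20  C=26  D=43  E=35  F=49
Waiting = turnaround − burst: A=0, B=10, C=18, D=36, E=23, F=39
Total waiting = 0 + 10 + 18 + 36 + 23 + 39 = 126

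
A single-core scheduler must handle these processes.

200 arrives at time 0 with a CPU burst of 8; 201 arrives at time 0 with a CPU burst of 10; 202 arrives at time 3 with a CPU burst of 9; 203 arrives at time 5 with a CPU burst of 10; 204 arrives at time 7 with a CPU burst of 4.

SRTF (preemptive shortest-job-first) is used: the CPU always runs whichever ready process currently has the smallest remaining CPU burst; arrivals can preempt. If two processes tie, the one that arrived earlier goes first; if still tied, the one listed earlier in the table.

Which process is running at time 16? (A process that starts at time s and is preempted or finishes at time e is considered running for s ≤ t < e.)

Timeline: | 200 0-8 | 204 8-12 | 202 12-21 | 201 21-31 | 203 31-41 |
Completion: 200=8  201=31  202=21  203=41  204=12

202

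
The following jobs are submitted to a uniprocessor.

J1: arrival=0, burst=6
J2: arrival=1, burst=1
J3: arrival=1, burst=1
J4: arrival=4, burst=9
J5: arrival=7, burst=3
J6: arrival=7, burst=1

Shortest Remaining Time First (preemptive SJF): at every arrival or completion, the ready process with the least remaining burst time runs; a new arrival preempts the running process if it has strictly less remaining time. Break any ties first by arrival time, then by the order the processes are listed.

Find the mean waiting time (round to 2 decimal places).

2.33

Schedule: | J1 0-1 | J2 1-2 | J3 2-3 | J1 3-8 | J6 8-9 | J5 9-12 | J4 12-21 |
Completion: J1=8  J2=2  J3=3  J4=21  J5=12  J6=9
Turnaround (C−A): J1=8  J2=1  J3=2  J4=17  J5=5  J6=2
Waiting times: J1=2, J2=0, J3=1, J4=8, J5=2, J6=1
Average waiting = (2+0+1+8+2+1) / 6 = 14/6 = 2.33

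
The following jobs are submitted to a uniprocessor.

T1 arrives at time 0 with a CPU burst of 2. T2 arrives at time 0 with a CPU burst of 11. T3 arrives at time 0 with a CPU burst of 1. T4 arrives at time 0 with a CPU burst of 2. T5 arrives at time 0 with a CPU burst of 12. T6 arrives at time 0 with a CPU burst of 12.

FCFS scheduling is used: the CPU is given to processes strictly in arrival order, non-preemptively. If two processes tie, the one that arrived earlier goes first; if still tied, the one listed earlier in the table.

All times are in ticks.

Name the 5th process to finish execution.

T5

Timeline: | T1 0-2 | T2 2-13 | T3 13-14 | T4 14-16 | T5 16-28 | T6 28-40 |
Completion: T1=2  T2=13  T3=14  T4=16  T5=28  T6=40
Finish order: T1 → T2 → T3 → T4 → T5 → T6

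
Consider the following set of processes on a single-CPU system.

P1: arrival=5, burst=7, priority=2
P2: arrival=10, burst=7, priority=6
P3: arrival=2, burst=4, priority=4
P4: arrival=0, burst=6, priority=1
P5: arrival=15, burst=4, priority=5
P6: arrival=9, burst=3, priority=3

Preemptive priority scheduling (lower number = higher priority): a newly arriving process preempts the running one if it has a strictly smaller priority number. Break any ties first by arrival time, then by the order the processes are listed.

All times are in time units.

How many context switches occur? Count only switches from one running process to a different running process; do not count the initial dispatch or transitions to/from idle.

5

Timeline: | P4 0-6 | P1 6-13 | P6 13-16 | P3 16-20 | P5 20-24 | P2 24-31 |
Completion: P1=13  P2=31  P3=20  P4=6  P5=24  P6=16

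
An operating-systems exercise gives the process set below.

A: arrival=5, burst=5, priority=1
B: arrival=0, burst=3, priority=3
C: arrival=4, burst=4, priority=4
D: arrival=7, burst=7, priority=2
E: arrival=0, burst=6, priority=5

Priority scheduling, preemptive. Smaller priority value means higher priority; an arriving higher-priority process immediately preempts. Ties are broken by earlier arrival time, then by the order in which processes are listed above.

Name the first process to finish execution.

Gantt: | B 0-3 | E 3-4 | C 4-5 | A 5-10 | D 10-17 | C 17-20 | E 20-25 |
Completion: A=10  B=3  C=20  D=17  E=25
Turnaround (C−A): A=5  B=3  C=16  D=10  E=25
Finish order: B → A → D → C → E

B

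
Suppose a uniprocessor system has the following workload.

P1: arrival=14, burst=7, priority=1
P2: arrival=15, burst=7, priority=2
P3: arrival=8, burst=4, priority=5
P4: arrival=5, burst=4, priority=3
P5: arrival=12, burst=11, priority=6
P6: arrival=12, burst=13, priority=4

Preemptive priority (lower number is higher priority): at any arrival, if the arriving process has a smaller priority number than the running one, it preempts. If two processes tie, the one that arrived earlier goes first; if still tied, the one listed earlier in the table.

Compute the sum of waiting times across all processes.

Schedule: | idle 0-5 | P4 5-9 | P3 9-12 | P6 12-14 | P1 14-21 | P2 21-28 | P6 28-39 | P3 39-40 | P5 40-51 |
Completion: P1=21  P2=28  P3=40  P4=9  P5=51  P6=39
Turnaround (C−A): P1=7  P2=13  P3=32  P4=4  P5=39  P6=27
Waiting = turnaround − burst: P1=0, P2=6, P3=28, P4=0, P5=28, P6=14
Total waiting = 0 + 6 + 28 + 0 + 28 + 14 = 76

76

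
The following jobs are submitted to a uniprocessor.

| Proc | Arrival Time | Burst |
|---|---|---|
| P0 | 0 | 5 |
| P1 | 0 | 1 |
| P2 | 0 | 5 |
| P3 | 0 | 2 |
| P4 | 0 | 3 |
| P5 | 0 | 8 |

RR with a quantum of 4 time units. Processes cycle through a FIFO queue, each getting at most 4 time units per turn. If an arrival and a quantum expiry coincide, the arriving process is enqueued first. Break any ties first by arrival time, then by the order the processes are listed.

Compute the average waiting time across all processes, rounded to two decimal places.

Timeline: | P0 0-4 | P1 4-5 | P2 5-9 | P3 9-11 | P4 11-14 | P5 14-18 | P0 18-19 | P2 19-20 | P5 20-24 |
Completion: P0=19  P1=5  P2=20  P3=11  P4=14  P5=24
Turnaround (C−A): P0=19  P1=5  P2=20  P3=11  P4=14  P5=24
Waiting times: P0=14, P1=4, P2=15, P3=9, P4=11, P5=16
Average waiting = (14+4+15+9+11+16) / 6 = 69/6 = 11.50

11.50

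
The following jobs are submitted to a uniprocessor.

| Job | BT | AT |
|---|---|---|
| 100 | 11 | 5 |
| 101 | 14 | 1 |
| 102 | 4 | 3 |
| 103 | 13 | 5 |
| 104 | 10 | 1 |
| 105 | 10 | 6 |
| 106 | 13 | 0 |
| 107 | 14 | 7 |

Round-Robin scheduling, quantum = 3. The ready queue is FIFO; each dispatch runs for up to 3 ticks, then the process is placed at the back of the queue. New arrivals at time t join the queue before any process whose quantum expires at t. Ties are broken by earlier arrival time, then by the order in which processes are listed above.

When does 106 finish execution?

75

Timeline: | 106 0-3 | 101 3-6 | 104 6-9 | 102 9-12 | 106 12-15 | 100 15-18 | 103 18-21 | 105 21-24 | 101 24-27 | 107 27-30 | 104 30-33 | 102 33-34 | 106 34-37 | 100 37-40 | 103 40-43 | 105 43-46 | 101 46-49 | 107 49-52 | 104 52-55 | 106 55-58 | 100 58-61 | 103 61-64 | 105 64-67 | 101 67-70 | 107 70-73 | 104 73-74 | 106 74-75 | 100 75-77 | 103 77-80 | 105 80-81 | 101 81-83 | 107 83-86 | 103 86-87 | 107 87-89 |
Completion: 100=77  101=83  102=34  103=87  104=74  105=81  106=75  107=89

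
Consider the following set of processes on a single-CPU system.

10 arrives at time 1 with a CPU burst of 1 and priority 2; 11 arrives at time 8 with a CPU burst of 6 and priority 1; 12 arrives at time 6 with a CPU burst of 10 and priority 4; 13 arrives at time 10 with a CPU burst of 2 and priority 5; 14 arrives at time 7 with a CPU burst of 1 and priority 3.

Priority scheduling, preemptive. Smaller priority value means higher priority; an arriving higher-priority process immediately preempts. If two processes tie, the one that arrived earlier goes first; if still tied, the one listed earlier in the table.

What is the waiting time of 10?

Gantt: | idle 0-1 | 10 1-2 | idle 2-6 | 12 6-7 | 14 7-8 | 11 8-14 | 12 14-23 | 13 23-25 |
Completion: 10=2  11=14  12=23  13=25  14=8
Turnaround (C−A): 10=1  11=6  12=17  13=15  14=1
Waiting(10) = turnaround − burst = 1 − 1 = 0

0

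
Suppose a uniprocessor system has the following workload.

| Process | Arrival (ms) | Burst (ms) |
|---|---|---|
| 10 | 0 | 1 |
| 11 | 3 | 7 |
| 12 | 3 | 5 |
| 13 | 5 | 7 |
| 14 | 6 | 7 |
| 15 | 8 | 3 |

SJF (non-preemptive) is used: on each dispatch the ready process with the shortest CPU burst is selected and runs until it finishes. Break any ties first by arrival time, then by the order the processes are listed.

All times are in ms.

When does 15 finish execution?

11

Timeline: | 10 0-1 | idle 1-3 | 12 3-8 | 15 8-11 | 11 11-18 | 13 18-25 | 14 25-32 |
Completion: 10=1  11=18  12=8  13=25  14=32  15=11
Turnaround (C−A): 10=1  11=15  12=5  13=20  14=26  15=3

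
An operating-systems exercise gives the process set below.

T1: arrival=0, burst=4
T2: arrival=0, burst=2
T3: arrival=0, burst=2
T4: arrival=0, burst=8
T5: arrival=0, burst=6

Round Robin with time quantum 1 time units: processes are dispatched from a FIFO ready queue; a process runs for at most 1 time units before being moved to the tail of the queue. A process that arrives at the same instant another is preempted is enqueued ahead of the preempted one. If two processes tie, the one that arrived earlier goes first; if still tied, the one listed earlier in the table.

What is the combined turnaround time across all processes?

Schedule: | T1 0-1 | T2 1-2 | T3 2-3 | T4 3-4 | T5 4-5 | T1 5-6 | T2 6-7 | T3 7-8 | T4 8-9 | T5 9-10 | T1 10-11 | T4 11-12 | T5 12-13 | T1 13-14 | T4 14-15 | T5 15-16 | T4 16-17 | T5 17-18 | T4 18-19 | T5 19-20 | T4 20-22 |
Completion: T1=14  T2=7  T3=8  T4=22  T5=20
Turnaround (C−A): T1=14  T2=7  T3=8  T4=22  T5=20
Turnaround = completion − arrival: T1=14, T2=7, T3=8, T4=22, T5=20
Total turnaround = 14 + 7 + 8 + 22 + 20 = 71

71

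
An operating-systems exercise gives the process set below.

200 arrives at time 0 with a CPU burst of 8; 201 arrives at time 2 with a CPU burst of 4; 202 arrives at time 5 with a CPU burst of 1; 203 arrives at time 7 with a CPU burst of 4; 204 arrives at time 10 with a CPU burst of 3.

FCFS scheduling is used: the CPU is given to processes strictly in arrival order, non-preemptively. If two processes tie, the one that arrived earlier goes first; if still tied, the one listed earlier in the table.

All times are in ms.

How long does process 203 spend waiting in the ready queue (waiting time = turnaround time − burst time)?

6

Schedule: | 200 0-8 | 201 8-12 | 202 12-13 | 203 13-17 | 204 17-20 |
Completion: 200=8  201=12  202=13  203=17  204=20
Turnaround (C−A): 200=8  201=10  202=8  203=10  204=10
Waiting(203) = turnaround − burst = 10 − 4 = 6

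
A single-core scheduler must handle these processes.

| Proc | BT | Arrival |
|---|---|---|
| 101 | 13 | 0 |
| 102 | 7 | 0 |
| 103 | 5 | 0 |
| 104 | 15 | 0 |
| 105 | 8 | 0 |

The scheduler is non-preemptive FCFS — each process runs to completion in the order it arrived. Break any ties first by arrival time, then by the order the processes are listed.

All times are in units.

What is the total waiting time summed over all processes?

Timeline: | 101 0-13 | 102 13-20 | 103 20-25 | 104 25-40 | 105 40-48 |
Completion: 101=13  102=20  103=25  104=40  105=48
Turnaround (C−A): 101=13  102=20  103=25  104=40  105=48
Waiting = turnaround − burst: 101=0, 102=13, 103=20, 104=25, 105=40
Total waiting = 0 + 13 + 20 + 25 + 40 = 98

98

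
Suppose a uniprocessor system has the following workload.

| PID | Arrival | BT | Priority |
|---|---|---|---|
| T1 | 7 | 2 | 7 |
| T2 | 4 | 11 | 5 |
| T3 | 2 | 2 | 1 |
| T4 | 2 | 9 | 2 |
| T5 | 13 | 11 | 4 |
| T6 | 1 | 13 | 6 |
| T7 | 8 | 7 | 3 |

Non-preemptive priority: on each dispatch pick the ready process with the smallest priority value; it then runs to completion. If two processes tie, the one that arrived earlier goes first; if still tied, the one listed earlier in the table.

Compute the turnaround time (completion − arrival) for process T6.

Schedule: | idle 0-1 | T6 1-14 | T3 14-16 | T4 16-25 | T7 25-32 | T5 32-43 | T2 43-54 | T1 54-56 |
Completion: T1=56  T2=54  T3=16  T4=25  T5=43  T6=14  T7=32
Turnaround(T6) = completion − arrival = 14 − 1 = 13

13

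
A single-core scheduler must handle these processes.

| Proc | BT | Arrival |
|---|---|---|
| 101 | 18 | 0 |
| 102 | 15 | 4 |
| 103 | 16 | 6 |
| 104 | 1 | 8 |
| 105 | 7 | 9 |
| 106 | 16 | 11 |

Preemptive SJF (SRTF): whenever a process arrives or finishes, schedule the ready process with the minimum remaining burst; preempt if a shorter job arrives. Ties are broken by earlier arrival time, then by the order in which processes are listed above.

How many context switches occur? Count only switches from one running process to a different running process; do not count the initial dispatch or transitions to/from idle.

6

Schedule: | 101 0-8 | 104 8-9 | 105 9-16 | 101 16-26 | 102 26-41 | 103 41-57 | 106 57-73 |
Completion: 101=26  102=41  103=57  104=9  105=16  106=73
Turnaround (C−A): 101=26  102=37  103=51  104=1  105=7  106=62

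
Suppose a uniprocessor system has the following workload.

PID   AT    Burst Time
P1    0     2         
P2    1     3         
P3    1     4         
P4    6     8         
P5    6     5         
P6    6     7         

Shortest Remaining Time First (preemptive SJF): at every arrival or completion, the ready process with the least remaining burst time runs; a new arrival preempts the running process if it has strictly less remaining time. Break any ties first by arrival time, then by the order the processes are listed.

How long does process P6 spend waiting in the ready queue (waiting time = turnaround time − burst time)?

Schedule: | P1 0-2 | P2 2-5 | P3 5-9 | P5 9-14 | P6 14-21 | P4 21-29 |
Completion: P1=2  P2=5  P3=9  P4=29  P5=14  P6=21
Waiting(P6) = turnaround − burst = 15 − 7 = 8

8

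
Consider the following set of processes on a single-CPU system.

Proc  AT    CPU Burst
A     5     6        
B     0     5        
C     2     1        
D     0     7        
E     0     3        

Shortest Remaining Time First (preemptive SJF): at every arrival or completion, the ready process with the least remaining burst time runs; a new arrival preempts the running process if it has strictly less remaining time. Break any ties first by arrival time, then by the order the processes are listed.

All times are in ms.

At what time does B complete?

9

Gantt: | E 0-3 | C 3-4 | B 4-9 | A 9-15 | D 15-22 |
Completion: A=15  B=9  C=4  D=22  E=3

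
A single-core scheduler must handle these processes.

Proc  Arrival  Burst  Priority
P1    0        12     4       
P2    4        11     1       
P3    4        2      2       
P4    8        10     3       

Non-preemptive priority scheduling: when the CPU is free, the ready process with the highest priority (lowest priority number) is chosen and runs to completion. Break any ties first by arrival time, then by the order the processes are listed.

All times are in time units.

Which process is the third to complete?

Timeline: | P1 0-12 | P2 12-23 | P3 23-25 | P4 25-35 |
Completion: P1=12  P2=23  P3=25  P4=35
Turnaround (C−A): P1=12  P2=19  P3=21  P4=27
Finish order: P1 → P2 → P3 → P4

P3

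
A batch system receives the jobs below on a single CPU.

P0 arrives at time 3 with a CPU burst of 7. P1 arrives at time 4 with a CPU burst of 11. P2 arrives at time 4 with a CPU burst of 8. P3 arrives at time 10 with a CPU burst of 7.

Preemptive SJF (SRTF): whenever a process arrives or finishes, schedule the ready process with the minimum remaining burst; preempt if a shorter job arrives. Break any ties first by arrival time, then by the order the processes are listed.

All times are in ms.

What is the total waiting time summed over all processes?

34

Gantt: | idle 0-3 | P0 3-10 | P3 10-17 | P2 17-25 | P1 25-36 |
Completion: P0=10  P1=36  P2=25  P3=17
Waiting = turnaround − burst: P0=0, P1=21, P2=13, P3=0
Total waiting = 0 + 21 + 13 + 0 = 34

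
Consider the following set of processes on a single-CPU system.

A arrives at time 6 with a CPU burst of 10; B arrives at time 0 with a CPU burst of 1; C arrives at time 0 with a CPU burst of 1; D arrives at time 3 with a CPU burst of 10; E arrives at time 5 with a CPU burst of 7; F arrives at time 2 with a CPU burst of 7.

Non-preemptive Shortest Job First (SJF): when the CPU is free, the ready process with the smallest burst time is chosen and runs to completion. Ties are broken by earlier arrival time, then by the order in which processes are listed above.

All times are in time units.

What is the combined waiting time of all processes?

38

Timeline: | B 0-1 | C 1-2 | F 2-9 | E 9-16 | D 16-26 | A 26-36 |
Completion: A=36  B=1  C=2  D=26  E=16  F=9
Turnaround (C−A): A=30  B=1  C=2  D=23  E=11  F=7
Waiting = turnaround − burst: A=20, B=0, C=1, D=13, E=4, F=0
Total waiting = 20 + 0 + 1 + 13 + 4 + 0 = 38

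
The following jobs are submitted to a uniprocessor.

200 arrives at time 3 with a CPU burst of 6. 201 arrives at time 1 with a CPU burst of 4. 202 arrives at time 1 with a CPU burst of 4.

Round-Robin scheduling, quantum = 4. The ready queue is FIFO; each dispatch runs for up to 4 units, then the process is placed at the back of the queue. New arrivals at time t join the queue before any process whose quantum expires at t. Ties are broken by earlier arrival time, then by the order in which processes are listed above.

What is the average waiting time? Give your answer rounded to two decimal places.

3.33

Gantt: | idle 0-1 | 201 1-5 | 202 5-9 | 200 9-15 |
Completion: 200=15  201=5  202=9
Turnaround (C−A): 200=12  201=4  202=8
Waiting times: 200=6, 201=0, 202=4
Average waiting = (6+0+4) / 3 = 10/3 = 3.33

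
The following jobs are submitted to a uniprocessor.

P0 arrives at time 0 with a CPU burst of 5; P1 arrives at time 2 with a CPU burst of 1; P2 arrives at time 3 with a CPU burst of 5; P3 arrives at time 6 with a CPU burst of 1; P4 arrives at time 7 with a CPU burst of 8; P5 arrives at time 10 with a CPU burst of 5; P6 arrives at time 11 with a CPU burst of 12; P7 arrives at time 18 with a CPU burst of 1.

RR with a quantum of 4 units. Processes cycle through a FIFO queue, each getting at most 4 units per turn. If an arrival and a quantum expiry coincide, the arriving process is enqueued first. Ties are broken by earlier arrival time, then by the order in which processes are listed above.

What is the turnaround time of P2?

13

Timeline: | P0 0-4 | P1 4-5 | P2 5-9 | P0 9-10 | P3 10-11 | P4 11-15 | P2 15-16 | P5 16-20 | P6 20-24 | P4 24-28 | P7 28-29 | P5 29-30 | P6 30-38 |
Completion: P0=10  P1=5  P2=16  P3=11  P4=28  P5=30  P6=38  P7=29
Turnaround (C−A): P0=10  P1=3  P2=13  P3=5  P4=21  P5=20  P6=27  P7=11
Turnaround(P2) = completion − arrival = 16 − 3 = 13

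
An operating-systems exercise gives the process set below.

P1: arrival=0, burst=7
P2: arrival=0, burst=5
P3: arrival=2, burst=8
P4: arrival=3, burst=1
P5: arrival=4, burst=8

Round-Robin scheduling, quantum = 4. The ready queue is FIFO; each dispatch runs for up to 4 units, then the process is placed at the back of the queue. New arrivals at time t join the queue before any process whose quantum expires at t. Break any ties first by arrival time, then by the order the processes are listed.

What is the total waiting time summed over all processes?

Gantt: | P1 0-4 | P2 4-8 | P3 8-12 | P4 12-13 | P5 13-17 | P1 17-20 | P2 20-21 | P3 21-25 | P5 25-29 |
Completion: P1=20  P2=21  P3=25  P4=13  P5=29
Waiting = turnaround − burst: P1=13, P2=16, P3=15, P4=9, P5=17
Total waiting = 13 + 16 + 15 + 9 + 17 = 70

70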